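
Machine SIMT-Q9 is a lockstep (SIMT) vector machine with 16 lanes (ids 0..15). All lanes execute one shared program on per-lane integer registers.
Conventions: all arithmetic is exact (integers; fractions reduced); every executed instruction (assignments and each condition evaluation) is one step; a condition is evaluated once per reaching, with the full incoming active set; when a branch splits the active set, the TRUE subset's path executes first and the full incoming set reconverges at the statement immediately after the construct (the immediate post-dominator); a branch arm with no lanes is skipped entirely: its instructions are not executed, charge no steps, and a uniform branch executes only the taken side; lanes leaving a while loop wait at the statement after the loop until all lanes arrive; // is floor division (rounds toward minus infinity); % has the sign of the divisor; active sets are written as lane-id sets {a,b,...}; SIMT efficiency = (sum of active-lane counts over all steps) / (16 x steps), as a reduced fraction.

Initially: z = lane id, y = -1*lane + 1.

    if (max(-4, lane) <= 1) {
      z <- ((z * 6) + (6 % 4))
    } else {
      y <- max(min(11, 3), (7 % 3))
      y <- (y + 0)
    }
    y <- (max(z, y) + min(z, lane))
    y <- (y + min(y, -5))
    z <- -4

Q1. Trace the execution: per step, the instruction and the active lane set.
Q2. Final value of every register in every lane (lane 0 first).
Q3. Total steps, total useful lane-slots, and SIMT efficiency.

step 0: eval (max(-4, lane) <= 1)    {0,1,2,3,4,5,6,7,8,9,10,11,12,13,14,15}
step 1: z <- ((z * 6) + (6 % 4))     {0,1}
step 2: y <- max(min(11, 3), (7 % 3)) {2,3,4,5,6,7,8,9,10,11,12,13,14,15}
step 3: y <- (y + 0)                 {2,3,4,5,6,7,8,9,10,11,12,13,14,15}
step 4: y <- (max(z, y) + min(z, lane)) {0,1,2,3,4,5,6,7,8,9,10,11,12,13,14,15}
step 5: y <- (y + min(y, -5))        {0,1,2,3,4,5,6,7,8,9,10,11,12,13,14,15}
step 6: z <- -4                      {0,1,2,3,4,5,6,7,8,9,10,11,12,13,14,15}

Answer: 7 steps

z: -4,-4,-4,-4,-4,-4,-4,-4,-4,-4,-4,-4,-4,-4,-4,-4
y: -3,4,0,1,3,5,7,9,11,13,15,17,19,21,23,25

steps = 7; useful = 94; efficiency = 94/112 = 47/56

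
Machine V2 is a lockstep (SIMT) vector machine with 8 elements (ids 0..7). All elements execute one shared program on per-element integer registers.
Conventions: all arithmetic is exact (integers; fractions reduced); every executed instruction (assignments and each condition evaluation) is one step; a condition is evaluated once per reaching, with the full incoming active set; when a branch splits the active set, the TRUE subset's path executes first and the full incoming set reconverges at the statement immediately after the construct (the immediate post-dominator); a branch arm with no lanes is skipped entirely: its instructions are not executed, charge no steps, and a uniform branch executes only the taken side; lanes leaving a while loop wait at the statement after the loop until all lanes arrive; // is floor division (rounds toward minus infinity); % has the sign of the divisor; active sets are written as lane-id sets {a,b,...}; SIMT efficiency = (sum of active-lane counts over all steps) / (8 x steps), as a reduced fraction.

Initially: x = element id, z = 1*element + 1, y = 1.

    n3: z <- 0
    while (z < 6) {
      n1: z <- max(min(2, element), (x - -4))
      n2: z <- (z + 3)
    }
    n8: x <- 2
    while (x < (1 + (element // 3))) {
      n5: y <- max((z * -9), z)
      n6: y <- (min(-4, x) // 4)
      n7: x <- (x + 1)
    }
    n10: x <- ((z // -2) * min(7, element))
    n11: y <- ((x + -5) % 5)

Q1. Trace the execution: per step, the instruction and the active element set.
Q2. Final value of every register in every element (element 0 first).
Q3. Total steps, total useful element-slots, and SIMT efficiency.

step 0: z <- 0                       {0,1,2,3,4,5,6,7}
step 1: eval (z < 6)                 {0,1,2,3,4,5,6,7}
step 2: z <- max(min(2, element), (x - -4)) {0,1,2,3,4,5,6,7}
step 3: z <- (z + 3)                 {0,1,2,3,4,5,6,7}
step 4: eval (z < 6)                 {0,1,2,3,4,5,6,7}
step 5: x <- 2                       {0,1,2,3,4,5,6,7}
step 6: eval (x < (1 + (element // 3))) {0,1,2,3,4,5,6,7}
step 7: y <- max((z * -9), z)        {6,7}
step 8: y <- (min(-4, x) // 4)       {6,7}
step 9: x <- (x + 1)                 {6,7}
step 10: eval (x < (1 + (element // 3))) {6,7}
step 11: x <- ((z // -2) * min(7, element)) {0,1,2,3,4,5,6,7}
step 12: y <- ((x + -5) % 5)          {0,1,2,3,4,5,6,7}

Answer: 13 steps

x: 0,-4,-10,-15,-24,-30,-42,-49
z: 7,8,9,10,11,12,13,14
y: 0,1,0,0,1,0,3,1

steps = 13; useful = 80; efficiency = 80/104 = 10/13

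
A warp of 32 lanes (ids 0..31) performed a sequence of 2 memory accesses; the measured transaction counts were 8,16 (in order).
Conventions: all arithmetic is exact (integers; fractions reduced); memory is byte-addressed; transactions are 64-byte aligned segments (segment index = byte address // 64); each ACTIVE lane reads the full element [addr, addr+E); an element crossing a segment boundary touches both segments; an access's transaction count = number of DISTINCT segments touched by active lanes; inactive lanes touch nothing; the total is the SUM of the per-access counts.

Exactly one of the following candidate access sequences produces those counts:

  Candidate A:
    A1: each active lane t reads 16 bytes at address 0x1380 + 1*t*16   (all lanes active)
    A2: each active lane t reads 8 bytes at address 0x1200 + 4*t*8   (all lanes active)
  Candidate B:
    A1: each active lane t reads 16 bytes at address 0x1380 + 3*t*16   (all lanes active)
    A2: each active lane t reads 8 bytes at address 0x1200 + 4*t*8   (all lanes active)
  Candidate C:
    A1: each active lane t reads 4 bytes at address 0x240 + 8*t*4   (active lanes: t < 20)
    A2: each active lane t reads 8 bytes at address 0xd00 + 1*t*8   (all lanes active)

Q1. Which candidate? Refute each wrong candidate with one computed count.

B: A1 gives 24 transactions, not 8
C: A1 gives 10 transactions, not 8
A: all counts match (8,16)

Answer: A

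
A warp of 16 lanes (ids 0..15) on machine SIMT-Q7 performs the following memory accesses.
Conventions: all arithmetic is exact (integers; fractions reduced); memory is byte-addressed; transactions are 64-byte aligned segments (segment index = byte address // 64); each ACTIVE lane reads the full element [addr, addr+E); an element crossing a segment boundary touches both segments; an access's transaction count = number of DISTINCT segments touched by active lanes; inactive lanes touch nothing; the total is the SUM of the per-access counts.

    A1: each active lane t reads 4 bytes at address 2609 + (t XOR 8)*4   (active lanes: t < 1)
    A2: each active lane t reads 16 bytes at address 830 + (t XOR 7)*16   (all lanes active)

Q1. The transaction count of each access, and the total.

A1: 1 transaction
A2: 5 transactions

Answer: 1,5; total 6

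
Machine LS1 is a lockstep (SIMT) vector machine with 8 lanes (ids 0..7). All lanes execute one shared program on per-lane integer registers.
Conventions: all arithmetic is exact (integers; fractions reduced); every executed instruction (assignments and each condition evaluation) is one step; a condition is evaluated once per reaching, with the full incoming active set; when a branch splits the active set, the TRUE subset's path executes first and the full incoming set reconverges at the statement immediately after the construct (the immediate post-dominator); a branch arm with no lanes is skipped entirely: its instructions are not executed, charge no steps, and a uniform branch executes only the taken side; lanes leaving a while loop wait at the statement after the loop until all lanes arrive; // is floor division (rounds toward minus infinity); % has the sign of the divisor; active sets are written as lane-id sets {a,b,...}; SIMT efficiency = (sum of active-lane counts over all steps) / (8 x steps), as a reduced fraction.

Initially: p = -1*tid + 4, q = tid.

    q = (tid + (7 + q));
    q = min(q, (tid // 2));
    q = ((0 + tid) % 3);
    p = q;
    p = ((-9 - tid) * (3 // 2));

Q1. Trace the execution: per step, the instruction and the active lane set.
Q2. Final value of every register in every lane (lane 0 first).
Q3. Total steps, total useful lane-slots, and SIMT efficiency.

step 0: q <- (tid + (7 + q))         {0,1,2,3,4,5,6,7}
step 1: q <- min(q, (tid // 2))      {0,1,2,3,4,5,6,7}
step 2: q <- ((0 + tid) % 3)         {0,1,2,3,4,5,6,7}
step 3: p <- q                       {0,1,2,3,4,5,6,7}
step 4: p <- ((-9 - tid) * (3 // 2)) {0,1,2,3,4,5,6,7}

Answer: 5 steps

p: -9,-10,-11,-12,-13,-14,-15,-16
q: 0,1,2,0,1,2,0,1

steps = 5; useful = 40; efficiency = 40/40 = 1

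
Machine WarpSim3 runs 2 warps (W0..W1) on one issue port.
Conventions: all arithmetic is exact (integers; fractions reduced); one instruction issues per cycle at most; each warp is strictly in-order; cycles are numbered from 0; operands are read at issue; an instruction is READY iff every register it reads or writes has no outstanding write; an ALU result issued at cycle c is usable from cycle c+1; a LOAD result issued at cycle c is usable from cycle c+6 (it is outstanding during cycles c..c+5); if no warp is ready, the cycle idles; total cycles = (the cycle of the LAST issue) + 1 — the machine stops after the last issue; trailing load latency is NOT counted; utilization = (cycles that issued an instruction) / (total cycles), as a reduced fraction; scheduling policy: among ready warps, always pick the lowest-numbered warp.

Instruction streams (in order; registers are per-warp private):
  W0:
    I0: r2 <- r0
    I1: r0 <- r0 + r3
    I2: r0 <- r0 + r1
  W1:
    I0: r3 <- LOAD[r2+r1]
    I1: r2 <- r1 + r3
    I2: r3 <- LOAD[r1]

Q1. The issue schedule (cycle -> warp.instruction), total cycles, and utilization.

cycle 0: W0.I0
cycle 1: W0.I1
cycle 2: W0.I2
cycle 3: W1.I0
cycle 4: idle
cycle 5: idle
cycle 6: idle
cycle 7: idle
cycle 8: idle
cycle 9: W1.I1
cycle 10: W1.I2

Answer: 11 cycles, utilization 6/11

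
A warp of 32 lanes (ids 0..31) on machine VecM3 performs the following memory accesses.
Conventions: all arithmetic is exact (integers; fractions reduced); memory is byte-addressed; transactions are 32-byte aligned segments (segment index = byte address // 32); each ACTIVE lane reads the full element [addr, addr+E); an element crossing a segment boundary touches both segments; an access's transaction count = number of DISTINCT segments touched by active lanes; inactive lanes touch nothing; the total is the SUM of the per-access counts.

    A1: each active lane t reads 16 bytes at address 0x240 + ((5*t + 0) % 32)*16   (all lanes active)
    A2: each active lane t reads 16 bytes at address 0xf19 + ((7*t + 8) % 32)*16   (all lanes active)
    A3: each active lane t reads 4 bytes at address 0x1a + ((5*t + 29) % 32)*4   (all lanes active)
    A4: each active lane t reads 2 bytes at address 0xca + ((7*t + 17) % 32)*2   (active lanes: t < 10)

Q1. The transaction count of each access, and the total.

A1: 16 transactions
A2: 17 transactions
A3: 5 transactions
A4: 3 transactions

Answer: 16,17,5,3; total 41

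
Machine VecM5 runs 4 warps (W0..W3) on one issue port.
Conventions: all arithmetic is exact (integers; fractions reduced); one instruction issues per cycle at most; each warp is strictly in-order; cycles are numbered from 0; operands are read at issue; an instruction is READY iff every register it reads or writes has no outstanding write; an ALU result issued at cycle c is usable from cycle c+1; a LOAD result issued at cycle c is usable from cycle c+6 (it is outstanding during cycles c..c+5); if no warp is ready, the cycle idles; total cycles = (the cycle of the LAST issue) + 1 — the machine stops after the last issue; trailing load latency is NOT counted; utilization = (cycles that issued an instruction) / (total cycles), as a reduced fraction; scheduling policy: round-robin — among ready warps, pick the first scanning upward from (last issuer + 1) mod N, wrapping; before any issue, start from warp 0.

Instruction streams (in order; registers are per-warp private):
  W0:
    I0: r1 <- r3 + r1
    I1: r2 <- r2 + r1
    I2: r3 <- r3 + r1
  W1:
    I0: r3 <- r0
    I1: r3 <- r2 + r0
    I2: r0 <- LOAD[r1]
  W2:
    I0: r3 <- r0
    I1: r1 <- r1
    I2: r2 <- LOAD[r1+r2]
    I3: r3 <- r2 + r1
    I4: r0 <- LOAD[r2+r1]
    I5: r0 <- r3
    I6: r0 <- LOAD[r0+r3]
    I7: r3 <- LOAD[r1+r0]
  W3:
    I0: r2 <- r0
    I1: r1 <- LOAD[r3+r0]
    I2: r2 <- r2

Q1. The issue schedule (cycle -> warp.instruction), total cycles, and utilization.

cycle 0: W0.I0
cycle 1: W1.I0
cycle 2: W2.I0
cycle 3: W3.I0
cycle 4: W0.I1
cycle 5: W1.I1
cycle 6: W2.I1
cycle 7: W3.I1
cycle 8: W0.I2
cycle 9: W1.I2
cycle 10: W2.I2
cycle 11: W3.I2
cycle 12: idle
cycle 13: idle
cycle 14: idle
cycle 15: idle
cycle 16: W2.I3
cycle 17: W2.I4
cycle 18: idle
cycle 19: idle
cycle 20: idle
cycle 21: idle
cycle 22: idle
cycle 23: W2.I5
cycle 24: W2.I6
cycle 25: idle
cycle 26: idle
cycle 27: idle
cycle 28: idle
cycle 29: idle
cycle 30: W2.I7

Answer: 31 cycles, utilization 17/31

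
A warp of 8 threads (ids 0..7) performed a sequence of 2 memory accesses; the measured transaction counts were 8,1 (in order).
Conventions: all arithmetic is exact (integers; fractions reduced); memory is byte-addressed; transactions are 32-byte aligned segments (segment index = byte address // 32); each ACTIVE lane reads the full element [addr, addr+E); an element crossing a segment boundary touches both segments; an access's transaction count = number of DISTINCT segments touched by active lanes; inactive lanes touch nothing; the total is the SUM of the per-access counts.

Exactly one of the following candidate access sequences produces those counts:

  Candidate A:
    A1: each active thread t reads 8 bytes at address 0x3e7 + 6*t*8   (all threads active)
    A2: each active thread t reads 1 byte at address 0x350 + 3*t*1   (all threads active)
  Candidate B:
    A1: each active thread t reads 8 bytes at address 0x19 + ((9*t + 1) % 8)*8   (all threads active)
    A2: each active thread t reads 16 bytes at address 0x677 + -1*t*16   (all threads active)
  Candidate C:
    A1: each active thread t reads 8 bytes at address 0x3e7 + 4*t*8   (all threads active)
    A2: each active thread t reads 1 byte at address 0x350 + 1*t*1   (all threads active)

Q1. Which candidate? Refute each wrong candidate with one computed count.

A: A2 gives 2 transactions, not 1
B: A1 gives 3 transactions, not 8
C: all counts match (8,1)

Answer: C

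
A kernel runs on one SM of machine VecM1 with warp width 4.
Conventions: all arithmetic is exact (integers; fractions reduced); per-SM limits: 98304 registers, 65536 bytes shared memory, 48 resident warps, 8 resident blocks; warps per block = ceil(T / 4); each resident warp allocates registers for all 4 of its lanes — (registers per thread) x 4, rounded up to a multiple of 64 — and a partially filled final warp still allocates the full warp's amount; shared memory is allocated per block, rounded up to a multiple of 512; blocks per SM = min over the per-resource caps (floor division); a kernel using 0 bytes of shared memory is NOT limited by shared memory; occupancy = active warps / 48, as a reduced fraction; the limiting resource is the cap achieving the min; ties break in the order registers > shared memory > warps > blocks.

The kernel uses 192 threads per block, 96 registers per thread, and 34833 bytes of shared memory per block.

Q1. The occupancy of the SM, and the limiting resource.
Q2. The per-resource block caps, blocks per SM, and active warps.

Answer: occupancy 1, limited by shared memory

registers: 5 blocks
shared memory: 1 block
warps: 1 block
blocks: 8 blocks

Answer: 1 block, 48 active warps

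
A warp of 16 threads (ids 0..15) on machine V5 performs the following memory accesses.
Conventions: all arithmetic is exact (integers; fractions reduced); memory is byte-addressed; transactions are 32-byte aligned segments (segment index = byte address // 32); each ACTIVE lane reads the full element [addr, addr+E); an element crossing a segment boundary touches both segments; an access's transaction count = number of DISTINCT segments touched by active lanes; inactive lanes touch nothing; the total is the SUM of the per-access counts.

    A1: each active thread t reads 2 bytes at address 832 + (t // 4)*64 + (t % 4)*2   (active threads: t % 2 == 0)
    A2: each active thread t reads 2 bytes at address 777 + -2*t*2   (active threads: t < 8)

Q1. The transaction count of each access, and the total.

A1: 4 transactions
A2: 2 transactions

Answer: 4,2; total 6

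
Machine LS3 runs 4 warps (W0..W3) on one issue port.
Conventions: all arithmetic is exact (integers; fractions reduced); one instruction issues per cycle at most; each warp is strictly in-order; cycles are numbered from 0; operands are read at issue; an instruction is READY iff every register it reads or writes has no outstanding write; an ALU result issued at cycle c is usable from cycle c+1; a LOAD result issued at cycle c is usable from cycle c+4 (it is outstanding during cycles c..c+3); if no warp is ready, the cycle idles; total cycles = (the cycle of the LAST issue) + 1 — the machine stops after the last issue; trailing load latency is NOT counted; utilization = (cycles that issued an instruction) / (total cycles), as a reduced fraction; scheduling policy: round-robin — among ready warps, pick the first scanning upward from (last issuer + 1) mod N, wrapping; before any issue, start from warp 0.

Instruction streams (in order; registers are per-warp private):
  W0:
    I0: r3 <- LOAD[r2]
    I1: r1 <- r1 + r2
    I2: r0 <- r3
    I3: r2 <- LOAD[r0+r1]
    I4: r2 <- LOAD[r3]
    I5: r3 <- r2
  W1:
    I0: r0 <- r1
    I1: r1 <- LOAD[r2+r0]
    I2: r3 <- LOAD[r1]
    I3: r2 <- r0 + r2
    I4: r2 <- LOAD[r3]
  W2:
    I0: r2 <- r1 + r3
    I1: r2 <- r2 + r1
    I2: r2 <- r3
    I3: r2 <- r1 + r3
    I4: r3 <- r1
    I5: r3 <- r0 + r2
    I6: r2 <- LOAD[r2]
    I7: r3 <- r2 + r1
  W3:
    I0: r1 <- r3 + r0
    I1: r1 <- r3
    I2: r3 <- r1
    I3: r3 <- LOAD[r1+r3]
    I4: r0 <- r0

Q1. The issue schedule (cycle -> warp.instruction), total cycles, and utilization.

cycle 0: W0.I0
cycle 1: W1.I0
cycle 2: W2.I0
cycle 3: W3.I0
cycle 4: W0.I1
cycle 5: W1.I1
cycle 6: W2.I1
cycle 7: W3.I1
cycle 8: W0.I2
cycle 9: W1.I2
cycle 10: W2.I2
cycle 11: W3.I2
cycle 12: W0.I3
cycle 13: W1.I3
cycle 14: W2.I3
cycle 15: W3.I3
cycle 16: W0.I4
cycle 17: W1.I4
cycle 18: W2.I4
cycle 19: W3.I4
cycle 20: W0.I5
cycle 21: W2.I5
cycle 22: W2.I6
cycle 23: idle
cycle 24: idle
cycle 25: idle
cycle 26: W2.I7

Answer: 27 cycles, utilization 8/9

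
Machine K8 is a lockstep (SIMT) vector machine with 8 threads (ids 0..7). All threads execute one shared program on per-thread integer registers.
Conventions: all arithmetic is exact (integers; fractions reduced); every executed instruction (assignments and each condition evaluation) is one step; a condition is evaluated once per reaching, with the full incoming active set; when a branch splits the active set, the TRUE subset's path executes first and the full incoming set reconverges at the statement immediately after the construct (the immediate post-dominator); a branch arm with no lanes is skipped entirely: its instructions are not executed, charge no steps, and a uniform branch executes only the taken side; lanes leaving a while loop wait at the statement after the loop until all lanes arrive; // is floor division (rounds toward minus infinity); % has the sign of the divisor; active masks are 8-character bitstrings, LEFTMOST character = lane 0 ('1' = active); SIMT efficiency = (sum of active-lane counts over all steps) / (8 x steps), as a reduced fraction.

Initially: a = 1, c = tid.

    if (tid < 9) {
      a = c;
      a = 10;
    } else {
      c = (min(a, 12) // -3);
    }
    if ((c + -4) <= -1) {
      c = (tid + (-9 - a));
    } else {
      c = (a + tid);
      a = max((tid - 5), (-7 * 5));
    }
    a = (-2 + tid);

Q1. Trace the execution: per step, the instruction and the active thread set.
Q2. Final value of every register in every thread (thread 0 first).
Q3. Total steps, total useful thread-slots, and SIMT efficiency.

step 0: eval (tid < 9)               11111111
step 1: a <- c                       11111111
step 2: a <- 10                      11111111
step 3: eval ((c + -4) <= -1)        11111111
step 4: c <- (tid + (-9 - a))        11110000
step 5: c <- (a + tid)               00001111
step 6: a <- max((tid - 5), (-7 * 5)) 00001111
step 7: a <- (-2 + tid)              11111111

Answer: 8 steps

a: -2,-1,0,1,2,3,4,5
c: -19,-18,-17,-16,14,15,16,17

steps = 8; useful = 52; efficiency = 52/64 = 13/16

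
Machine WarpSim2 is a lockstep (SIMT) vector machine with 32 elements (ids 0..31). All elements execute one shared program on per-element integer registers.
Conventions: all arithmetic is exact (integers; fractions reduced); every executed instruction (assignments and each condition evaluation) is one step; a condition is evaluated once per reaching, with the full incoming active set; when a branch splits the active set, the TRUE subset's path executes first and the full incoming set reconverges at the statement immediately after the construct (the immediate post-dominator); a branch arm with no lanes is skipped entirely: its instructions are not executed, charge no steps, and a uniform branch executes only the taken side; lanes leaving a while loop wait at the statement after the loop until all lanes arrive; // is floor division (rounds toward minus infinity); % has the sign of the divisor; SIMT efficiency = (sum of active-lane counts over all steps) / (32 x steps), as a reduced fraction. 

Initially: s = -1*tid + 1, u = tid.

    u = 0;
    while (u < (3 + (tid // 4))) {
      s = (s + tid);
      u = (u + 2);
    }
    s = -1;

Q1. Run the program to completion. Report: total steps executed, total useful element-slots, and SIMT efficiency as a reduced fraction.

Answer: 18 steps, 432 useful, 3/4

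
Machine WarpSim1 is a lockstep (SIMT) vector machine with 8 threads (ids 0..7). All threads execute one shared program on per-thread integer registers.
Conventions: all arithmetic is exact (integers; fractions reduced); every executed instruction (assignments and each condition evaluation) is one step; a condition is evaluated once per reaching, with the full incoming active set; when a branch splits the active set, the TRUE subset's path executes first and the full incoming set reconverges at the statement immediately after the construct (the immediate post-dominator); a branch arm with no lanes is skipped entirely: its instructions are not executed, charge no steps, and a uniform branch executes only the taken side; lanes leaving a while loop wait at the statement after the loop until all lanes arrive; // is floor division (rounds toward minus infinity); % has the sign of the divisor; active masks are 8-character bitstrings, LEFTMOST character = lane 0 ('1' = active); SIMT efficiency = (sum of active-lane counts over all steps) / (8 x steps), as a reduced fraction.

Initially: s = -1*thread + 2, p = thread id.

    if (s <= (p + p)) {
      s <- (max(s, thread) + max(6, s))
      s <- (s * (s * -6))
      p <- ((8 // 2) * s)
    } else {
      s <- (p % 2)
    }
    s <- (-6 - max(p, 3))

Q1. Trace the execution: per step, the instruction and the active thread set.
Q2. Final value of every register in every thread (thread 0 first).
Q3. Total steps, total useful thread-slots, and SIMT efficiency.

step 0: eval (s <= (p + p))          11111111
step 1: s <- (max(s, thread) + max(6, s)) 01111111
step 2: s <- (s * (s * -6))          01111111
step 3: p <- ((8 // 2) * s)          01111111
step 4: s <- (p % 2)                 10000000
step 5: s <- (-6 - max(p, 3))        11111111

Answer: 6 steps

s: -9,-9,-9,-9,-9,-9,-9,-9
p: 0,-1176,-1536,-1944,-2400,-2904,-3456,-4056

steps = 6; useful = 38; efficiency = 38/48 = 19/24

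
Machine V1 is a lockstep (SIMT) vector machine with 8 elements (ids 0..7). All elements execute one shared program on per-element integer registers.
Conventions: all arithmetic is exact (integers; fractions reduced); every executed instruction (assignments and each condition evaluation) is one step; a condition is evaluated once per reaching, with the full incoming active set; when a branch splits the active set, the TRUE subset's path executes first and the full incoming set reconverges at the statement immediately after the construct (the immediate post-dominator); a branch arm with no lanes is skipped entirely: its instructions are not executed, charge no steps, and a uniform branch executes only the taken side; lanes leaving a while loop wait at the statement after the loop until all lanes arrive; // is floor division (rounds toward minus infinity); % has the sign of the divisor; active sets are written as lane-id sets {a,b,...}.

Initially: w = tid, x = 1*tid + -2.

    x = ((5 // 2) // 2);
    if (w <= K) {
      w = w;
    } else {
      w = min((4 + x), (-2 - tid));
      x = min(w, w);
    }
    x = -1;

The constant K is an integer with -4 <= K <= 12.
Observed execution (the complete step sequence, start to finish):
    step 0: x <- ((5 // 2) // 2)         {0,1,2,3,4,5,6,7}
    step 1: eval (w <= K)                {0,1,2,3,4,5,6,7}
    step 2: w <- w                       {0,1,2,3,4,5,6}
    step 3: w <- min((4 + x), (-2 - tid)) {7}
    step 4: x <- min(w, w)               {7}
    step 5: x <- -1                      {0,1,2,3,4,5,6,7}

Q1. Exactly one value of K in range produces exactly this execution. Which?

Answer: K = 6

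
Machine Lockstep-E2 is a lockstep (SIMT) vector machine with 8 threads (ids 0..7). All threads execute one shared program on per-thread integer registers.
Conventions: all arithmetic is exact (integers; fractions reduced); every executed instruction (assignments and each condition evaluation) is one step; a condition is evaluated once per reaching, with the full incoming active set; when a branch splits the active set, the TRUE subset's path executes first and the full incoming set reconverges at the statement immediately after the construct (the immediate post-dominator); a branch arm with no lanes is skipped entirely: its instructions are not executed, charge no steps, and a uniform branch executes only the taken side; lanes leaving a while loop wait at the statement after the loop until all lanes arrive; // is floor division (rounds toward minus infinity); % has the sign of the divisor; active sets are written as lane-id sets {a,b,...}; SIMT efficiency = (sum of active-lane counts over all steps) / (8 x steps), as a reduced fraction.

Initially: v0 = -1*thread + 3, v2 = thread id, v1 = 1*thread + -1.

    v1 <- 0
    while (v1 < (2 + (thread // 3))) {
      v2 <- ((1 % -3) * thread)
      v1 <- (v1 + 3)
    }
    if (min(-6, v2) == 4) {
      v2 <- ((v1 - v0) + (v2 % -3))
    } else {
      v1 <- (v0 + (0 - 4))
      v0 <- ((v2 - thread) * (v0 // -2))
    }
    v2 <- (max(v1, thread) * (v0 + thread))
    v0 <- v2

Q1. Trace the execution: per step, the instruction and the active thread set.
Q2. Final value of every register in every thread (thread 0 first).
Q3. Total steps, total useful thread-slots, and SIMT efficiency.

step 0: v1 <- 0                      {0,1,2,3,4,5,6,7}
step 1: eval (v1 < (2 + (thread // 3))) {0,1,2,3,4,5,6,7}
step 2: v2 <- ((1 % -3) * thread)    {0,1,2,3,4,5,6,7}
step 3: v1 <- (v1 + 3)               {0,1,2,3,4,5,6,7}
step 4: eval (v1 < (2 + (thread // 3))) {0,1,2,3,4,5,6,7}
step 5: v2 <- ((1 % -3) * thread)    {6,7}
step 6: v1 <- (v1 + 3)               {6,7}
step 7: eval (v1 < (2 + (thread // 3))) {6,7}
step 8: eval (min(-6, v2) == 4)      {0,1,2,3,4,5,6,7}
step 9: v1 <- (v0 + (0 - 4))         {0,1,2,3,4,5,6,7}
step 10: v0 <- ((v2 - thread) * (v0 // -2)) {0,1,2,3,4,5,6,7}
step 11: v2 <- (max(v1, thread) * (v0 + thread)) {0,1,2,3,4,5,6,7}
step 12: v0 <- v2                     {0,1,2,3,4,5,6,7}

Answer: 13 steps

v0: 0,4,16,9,16,-50,-72,-245
v2: 0,4,16,9,16,-50,-72,-245
v1: -1,-2,-3,-4,-5,-6,-7,-8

steps = 13; useful = 86; efficiency = 86/104 = 43/52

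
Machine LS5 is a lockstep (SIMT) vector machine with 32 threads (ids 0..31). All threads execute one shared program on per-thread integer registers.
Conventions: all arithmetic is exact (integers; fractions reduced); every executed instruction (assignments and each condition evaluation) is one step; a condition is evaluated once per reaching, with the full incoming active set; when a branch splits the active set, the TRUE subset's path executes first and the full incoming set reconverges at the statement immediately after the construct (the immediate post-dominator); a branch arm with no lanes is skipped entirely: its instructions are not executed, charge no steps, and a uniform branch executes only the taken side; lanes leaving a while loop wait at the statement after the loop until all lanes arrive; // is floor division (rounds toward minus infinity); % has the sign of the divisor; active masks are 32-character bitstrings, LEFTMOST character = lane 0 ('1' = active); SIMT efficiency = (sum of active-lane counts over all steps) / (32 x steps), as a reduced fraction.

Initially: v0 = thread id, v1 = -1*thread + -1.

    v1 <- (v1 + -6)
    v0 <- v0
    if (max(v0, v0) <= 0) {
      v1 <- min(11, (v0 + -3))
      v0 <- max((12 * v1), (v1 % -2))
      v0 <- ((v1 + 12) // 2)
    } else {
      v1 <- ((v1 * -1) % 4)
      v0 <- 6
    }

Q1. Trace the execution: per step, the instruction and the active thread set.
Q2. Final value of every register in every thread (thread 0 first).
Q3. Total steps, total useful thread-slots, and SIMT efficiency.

step 0: v1 <- (v1 + -6)              11111111111111111111111111111111
step 1: v0 <- v0                     11111111111111111111111111111111
step 2: eval (max(v0, v0) <= 0)      11111111111111111111111111111111
step 3: v1 <- min(11, (v0 + -3))     10000000000000000000000000000000
step 4: v0 <- max((12 * v1), (v1 % -2)) 10000000000000000000000000000000
step 5: v0 <- ((v1 + 12) // 2)       10000000000000000000000000000000
step 6: v1 <- ((v1 * -1) % 4)        01111111111111111111111111111111
step 7: v0 <- 6                      01111111111111111111111111111111

Answer: 8 steps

v0: 4,6,6,6,6,6,6,6,6,6,6,6,6,6,6,6,6,6,6,6,6,6,6,6,6,6,6,6,6,6,6,6
v1: -3,0,1,2,3,0,1,2,3,0,1,2,3,0,1,2,3,0,1,2,3,0,1,2,3,0,1,2,3,0,1,2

steps = 8; useful = 161; efficiency = 161/256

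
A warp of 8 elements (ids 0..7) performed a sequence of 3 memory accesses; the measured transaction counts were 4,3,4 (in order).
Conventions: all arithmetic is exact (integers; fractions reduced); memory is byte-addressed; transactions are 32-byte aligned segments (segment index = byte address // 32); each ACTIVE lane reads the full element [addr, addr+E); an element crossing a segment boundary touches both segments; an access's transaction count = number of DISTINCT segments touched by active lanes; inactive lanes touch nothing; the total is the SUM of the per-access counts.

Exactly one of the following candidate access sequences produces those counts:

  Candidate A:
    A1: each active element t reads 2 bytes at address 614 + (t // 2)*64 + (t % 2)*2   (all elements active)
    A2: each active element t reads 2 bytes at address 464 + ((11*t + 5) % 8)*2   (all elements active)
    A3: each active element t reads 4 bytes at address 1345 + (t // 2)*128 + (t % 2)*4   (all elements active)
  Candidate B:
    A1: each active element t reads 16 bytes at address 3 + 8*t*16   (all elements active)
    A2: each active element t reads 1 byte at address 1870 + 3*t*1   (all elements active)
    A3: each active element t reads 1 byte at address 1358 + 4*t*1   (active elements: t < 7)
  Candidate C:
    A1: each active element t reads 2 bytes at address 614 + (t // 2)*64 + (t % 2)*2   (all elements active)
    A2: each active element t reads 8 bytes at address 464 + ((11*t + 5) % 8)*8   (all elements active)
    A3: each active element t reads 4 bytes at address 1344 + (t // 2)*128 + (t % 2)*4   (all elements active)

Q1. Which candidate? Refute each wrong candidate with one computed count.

A: A2 gives 1 transaction, not 3
B: A1 gives 8 transactions, not 4
C: all counts match (4,3,4)

Answer: C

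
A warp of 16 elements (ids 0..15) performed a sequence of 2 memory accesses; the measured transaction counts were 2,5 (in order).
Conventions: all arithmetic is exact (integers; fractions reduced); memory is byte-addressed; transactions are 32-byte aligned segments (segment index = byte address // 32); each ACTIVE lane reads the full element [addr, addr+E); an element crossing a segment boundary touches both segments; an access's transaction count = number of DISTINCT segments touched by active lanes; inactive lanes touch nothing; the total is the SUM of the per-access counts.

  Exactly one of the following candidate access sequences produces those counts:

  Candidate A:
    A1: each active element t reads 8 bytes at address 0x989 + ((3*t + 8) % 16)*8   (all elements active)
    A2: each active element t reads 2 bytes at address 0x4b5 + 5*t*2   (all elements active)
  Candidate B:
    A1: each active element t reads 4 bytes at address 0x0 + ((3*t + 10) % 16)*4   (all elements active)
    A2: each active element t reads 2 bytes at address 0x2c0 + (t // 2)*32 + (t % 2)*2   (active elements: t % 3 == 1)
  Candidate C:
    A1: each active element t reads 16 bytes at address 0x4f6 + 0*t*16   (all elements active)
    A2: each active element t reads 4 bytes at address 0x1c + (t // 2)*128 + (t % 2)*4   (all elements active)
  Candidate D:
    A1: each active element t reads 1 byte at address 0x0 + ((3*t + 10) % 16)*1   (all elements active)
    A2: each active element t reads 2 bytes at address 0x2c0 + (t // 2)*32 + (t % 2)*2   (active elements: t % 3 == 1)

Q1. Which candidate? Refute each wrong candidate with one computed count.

A: A1 gives 5 transactions, not 2
C: A2 gives 16 transactions, not 5
D: A1 gives 1 transaction, not 2
B: all counts match (2,5)

Answer: B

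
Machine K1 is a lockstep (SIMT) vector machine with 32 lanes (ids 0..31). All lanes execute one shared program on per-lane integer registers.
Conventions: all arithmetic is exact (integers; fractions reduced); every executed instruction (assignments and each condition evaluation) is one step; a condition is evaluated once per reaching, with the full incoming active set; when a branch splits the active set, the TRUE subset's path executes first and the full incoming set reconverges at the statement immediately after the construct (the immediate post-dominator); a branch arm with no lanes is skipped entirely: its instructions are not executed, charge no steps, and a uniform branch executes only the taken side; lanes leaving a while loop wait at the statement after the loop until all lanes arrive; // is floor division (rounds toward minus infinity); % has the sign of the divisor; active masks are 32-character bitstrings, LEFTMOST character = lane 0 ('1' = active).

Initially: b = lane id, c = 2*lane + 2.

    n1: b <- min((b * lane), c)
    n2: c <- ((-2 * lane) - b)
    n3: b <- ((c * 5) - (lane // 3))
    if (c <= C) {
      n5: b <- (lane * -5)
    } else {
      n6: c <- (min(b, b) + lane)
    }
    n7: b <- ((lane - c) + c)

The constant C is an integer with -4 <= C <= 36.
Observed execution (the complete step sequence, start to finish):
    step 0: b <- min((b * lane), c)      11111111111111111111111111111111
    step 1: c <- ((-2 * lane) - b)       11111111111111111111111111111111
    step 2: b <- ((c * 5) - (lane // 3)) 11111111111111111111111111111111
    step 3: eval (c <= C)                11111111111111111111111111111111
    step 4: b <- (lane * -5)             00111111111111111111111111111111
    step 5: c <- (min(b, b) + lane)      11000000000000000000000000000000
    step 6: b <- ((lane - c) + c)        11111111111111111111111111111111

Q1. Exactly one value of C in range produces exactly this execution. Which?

Answer: C = -4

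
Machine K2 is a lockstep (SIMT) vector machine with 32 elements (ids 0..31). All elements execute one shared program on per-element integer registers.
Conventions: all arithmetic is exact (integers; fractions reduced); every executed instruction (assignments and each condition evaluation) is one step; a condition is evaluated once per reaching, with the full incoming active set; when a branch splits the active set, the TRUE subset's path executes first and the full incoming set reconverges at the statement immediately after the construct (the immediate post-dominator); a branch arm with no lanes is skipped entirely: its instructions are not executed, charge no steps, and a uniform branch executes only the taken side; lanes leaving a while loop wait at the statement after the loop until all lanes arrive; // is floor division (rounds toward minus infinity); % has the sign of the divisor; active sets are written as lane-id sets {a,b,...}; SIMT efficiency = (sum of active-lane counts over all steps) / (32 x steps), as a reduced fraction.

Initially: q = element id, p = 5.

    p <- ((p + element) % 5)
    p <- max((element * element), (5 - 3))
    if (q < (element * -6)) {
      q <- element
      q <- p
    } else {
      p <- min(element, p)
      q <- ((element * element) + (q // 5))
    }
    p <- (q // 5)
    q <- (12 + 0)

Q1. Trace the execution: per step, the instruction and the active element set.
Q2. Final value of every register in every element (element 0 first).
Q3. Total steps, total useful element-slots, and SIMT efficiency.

step 0: p <- ((p + element) % 5)     {0,1,2,3,4,5,6,7,8,9,10,11,12,13,14,15,16,17,18,19,20,21,22,23,24,25,26,27,28,29,30,31}
step 1: p <- max((element * element), (5 - 3)) {0,1,2,3,4,5,6,7,8,9,10,11,12,13,14,15,16,17,18,19,20,21,22,23,24,25,26,27,28,29,30,31}
step 2: eval (q < (element * -6))    {0,1,2,3,4,5,6,7,8,9,10,11,12,13,14,15,16,17,18,19,20,21,22,23,24,25,26,27,28,29,30,31}
step 3: p <- min(element, p)         {0,1,2,3,4,5,6,7,8,9,10,11,12,13,14,15,16,17,18,19,20,21,22,23,24,25,26,27,28,29,30,31}
step 4: q <- ((element * element) + (q // 5)) {0,1,2,3,4,5,6,7,8,9,10,11,12,13,14,15,16,17,18,19,20,21,22,23,24,25,26,27,28,29,30,31}
step 5: p <- (q // 5)                {0,1,2,3,4,5,6,7,8,9,10,11,12,13,14,15,16,17,18,19,20,21,22,23,24,25,26,27,28,29,30,31}
step 6: q <- (12 + 0)                {0,1,2,3,4,5,6,7,8,9,10,11,12,13,14,15,16,17,18,19,20,21,22,23,24,25,26,27,28,29,30,31}

Answer: 7 steps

q: 12,12,12,12,12,12,12,12,12,12,12,12,12,12,12,12,12,12,12,12,12,12,12,12,12,12,12,12,12,12,12,12
p: 0,0,0,1,3,5,7,10,13,16,20,24,29,34,39,45,51,58,65,72,80,89,97,106,116,126,136,146,157,169,181,193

steps = 7; useful = 224; efficiency = 224/224 = 1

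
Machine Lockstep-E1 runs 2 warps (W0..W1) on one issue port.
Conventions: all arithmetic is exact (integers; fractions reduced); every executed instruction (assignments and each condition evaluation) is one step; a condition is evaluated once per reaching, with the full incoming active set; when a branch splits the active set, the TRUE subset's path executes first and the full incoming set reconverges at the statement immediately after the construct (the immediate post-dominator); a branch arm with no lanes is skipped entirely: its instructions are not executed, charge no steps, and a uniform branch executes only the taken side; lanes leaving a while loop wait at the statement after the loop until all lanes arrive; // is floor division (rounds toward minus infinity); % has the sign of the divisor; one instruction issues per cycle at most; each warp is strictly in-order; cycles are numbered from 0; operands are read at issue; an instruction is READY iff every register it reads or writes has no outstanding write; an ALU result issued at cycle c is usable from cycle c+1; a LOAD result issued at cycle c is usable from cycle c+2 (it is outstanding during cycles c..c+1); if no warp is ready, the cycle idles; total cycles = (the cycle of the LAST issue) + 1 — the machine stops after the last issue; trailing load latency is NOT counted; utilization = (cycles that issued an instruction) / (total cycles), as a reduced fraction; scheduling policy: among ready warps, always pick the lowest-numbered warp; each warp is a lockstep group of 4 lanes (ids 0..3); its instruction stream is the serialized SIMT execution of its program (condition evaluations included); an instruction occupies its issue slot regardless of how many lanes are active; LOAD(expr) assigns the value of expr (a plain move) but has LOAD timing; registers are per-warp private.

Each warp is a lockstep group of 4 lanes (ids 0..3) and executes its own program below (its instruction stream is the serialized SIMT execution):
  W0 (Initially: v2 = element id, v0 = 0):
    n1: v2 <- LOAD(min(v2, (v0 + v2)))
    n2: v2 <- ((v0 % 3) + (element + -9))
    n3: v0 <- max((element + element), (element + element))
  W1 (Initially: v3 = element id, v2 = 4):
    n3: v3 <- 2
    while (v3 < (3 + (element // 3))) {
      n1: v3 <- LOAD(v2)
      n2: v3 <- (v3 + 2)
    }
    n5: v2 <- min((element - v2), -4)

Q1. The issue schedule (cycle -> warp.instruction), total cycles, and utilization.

cycle 0: W0.I0
cycle 1: W1.I0
cycle 2: W0.I1
cycle 3: W0.I2
cycle 4: W1.I1
cycle 5: W1.I2
cycle 6: idle
cycle 7: W1.I3
cycle 8: W1.I4
cycle 9: W1.I5

Answer: 10 cycles, utilization 9/10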